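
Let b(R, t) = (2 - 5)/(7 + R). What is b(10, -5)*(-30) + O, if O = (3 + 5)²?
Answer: 1178/17 ≈ 69.294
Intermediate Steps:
b(R, t) = -3/(7 + R)
O = 64 (O = 8² = 64)
b(10, -5)*(-30) + O = -3/(7 + 10)*(-30) + 64 = -3/17*(-30) + 64 = 90/17 + 64 = 1178/17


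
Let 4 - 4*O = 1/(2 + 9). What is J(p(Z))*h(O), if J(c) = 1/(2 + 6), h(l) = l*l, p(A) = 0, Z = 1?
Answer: 1849/15488 ≈ 0.11938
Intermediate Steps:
O = 43/44 (O = 1 - 1/(4*(2 + 9)) = 1 - 1/4/11 = 1 - 1/4*1/11 = 1 - 1/44 = 43/44 ≈ 0.97727)
h(l) = l**2
J(c) = 1/8
J(p(Z))*h(O) = (43/44)**2/8 = (1/8)*(1849/1936) = 1849/15488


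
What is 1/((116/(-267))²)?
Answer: 71289/13456 ≈ 5.2979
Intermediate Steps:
1/((116/(-267))²) = 1/((116*(-1/267))²) = 1/((-116/267)²) = 1/(13456/71289) = 71289/13456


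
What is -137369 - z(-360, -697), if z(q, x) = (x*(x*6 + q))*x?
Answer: 2206407109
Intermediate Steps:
z(q, x) = x²*(q + 6*x) (z(q, x) = (x*(6*x + q))*x = (x*(q + 6*x))*x = x²*(q + 6*x))
-137369 - z(-360, -697) = -137369 - (-697)²*(-360 + 6*(-697)) = -137369 - 485809*(-360 - 4182) = -137369 - 485809*(-4542) = -137369 - 1*(-2206544478) = -137369 + 2206544478 = 2206407109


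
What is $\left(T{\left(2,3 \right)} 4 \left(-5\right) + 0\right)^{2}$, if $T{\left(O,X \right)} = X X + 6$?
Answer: $90000$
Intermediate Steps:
$T{\left(O,X \right)} = 6 + X^{2}$ ($T{\left(O,X \right)} = X^{2} + 6 = 6 + X^{2}$)
$\left(T{\left(2,3 \right)} 4 \left(-5\right) + 0\right)^{2} = \left(\left(6 + 3^{2}\right) 4 \left(-5\right) + 0\right)^{2} = \left(\left(6 + 9\right) \left(-20\right) + 0\right)^{2} = \left(15 \left(-20\right) + 0\right)^{2} = \left(-300 + 0\right)^{2} = \left(-300\right)^{2} = 90000$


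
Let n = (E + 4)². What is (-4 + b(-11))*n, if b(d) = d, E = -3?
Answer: -15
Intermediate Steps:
n = 1 (n = (-3 + 4)² = 1² = 1)
(-4 + b(-11))*n = (-4 - 11)*1 = -15*1 = -15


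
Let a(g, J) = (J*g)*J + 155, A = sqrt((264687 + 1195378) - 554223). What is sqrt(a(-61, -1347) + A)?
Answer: sqrt(-110678794 + sqrt(905842)) ≈ 10520.0*I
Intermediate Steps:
A = sqrt(905842) (A = sqrt(1460065 - 554223) = sqrt(905842) ≈ 951.76)
a(g, J) = 155 + g*J**2 (a(g, J) = g*J**2 + 155 = 155 + g*J**2)
sqrt(a(-61, -1347) + A) = sqrt((155 - 61*(-1347)**2) + sqrt(905842)) = sqrt((155 - 61*1814409) + sqrt(905842)) = sqrt((155 - 110678949) + sqrt(905842)) = sqrt(-110678794 + sqrt(905842))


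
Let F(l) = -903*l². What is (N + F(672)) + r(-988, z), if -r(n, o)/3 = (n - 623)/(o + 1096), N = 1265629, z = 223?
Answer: -536192914804/1319 ≈ -4.0651e+8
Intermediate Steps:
r(n, o) = -3*(-623 + n)/(1096 + o) (r(n, o) = -3*(n - 623)/(o + 1096) = -3*(-623 + n)/(1096 + o))
(N + F(672)) + r(-988, z) = (1265629 - 903*672²) + 3*(623 - 1*(-988))/(1096 + 223) = (1265629 - 903*451584) + 3*(623 + 988)/1319 = (1265629 - 407780352) + 3*(1/1319)*1611 = -406514723 + 4833/1319 = -536192914804/1319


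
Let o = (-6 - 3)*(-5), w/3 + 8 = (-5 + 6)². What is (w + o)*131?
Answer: 3144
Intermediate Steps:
w = -21 (w = -24 + 3*(-5 + 6)² = -24 + 3*1² = -24 + 3*1 = -24 + 3 = -21)
o = 45 (o = -9*(-5) = 45)
(w + o)*131 = (-21 + 45)*131 = 24*131 = 3144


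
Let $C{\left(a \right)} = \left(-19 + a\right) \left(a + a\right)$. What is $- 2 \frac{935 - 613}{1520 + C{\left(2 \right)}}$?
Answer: $- \frac{161}{363} \approx -0.44353$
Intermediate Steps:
$C{\left(a \right)} = 2 a \left(-19 + a\right)$ ($C{\left(a \right)} = \left(-19 + a\right) 2 a = 2 a \left(-19 + a\right)$)
$- 2 \frac{935 - 613}{1520 + C{\left(2 \right)}} = - 2 \frac{935 - 613}{1520 + 2 \cdot 2 \left(-19 + 2\right)} = - 2 \frac{322}{1520 + 2 \cdot 2 \left(-17\right)} = - 2 \frac{322}{1520 - 68} = - 2 \cdot \frac{322}{1452} = - 2 \cdot 322 \cdot \frac{1}{1452} = \left(-2\right) \frac{161}{726} = - \frac{161}{363}$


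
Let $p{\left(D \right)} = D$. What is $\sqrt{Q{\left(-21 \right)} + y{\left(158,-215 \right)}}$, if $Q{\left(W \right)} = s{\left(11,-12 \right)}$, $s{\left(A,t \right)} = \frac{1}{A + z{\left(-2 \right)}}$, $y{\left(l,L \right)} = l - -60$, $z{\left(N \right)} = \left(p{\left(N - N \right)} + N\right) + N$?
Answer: $\frac{\sqrt{10689}}{7} \approx 14.77$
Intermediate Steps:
$z{\left(N \right)} = 2 N$ ($z{\left(N \right)} = \left(\left(N - N\right) + N\right) + N = \left(0 + N\right) + N = N + N = 2 N$)
$y{\left(l,L \right)} = 60 + l$ ($y{\left(l,L \right)} = l + 60 = 60 + l$)
$s{\left(A,t \right)} = \frac{1}{-4 + A}$ ($s{\left(A,t \right)} = \frac{1}{A + 2 \left(-2\right)} = \frac{1}{A - 4} = \frac{1}{-4 + A}$)
$Q{\left(W \right)} = \frac{1}{7}$ ($Q{\left(W \right)} = \frac{1}{-4 + 11} = \frac{1}{7}$)
$\sqrt{Q{\left(-21 \right)} + y{\left(158,-215 \right)}} = \sqrt{\frac{1}{7} + \left(60 + 158\right)} = \sqrt{\frac{1}{7} + 218} = \sqrt{\frac{1527}{7}} = \frac{\sqrt{10689}}{7}$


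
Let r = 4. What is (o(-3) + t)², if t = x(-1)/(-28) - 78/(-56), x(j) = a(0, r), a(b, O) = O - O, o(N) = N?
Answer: 2025/784 ≈ 2.5829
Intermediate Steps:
a(b, O) = 0
x(j) = 0
t = 39/28 (t = 0/(-28) - 78/(-56) = 0*(-1/28) - 78*(-1/56) = 0 + 39/28 = 39/28 ≈ 1.3929)
(o(-3) + t)² = (-3 + 39/28)² = (-45/28)² = 2025/784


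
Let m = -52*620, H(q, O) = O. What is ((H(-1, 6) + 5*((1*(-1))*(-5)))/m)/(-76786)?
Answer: 1/79857440 ≈ 1.2522e-8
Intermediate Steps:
m = -32240
((H(-1, 6) + 5*((1*(-1))*(-5)))/m)/(-76786) = ((6 + 5*((1*(-1))*(-5)))/(-32240))/(-76786) = ((6 + 5*(-1*(-5)))*(-1/32240))*(-1/76786) = ((6 + 5*5)*(-1/32240))*(-1/76786) = ((6 + 25)*(-1/32240))*(-1/76786) = (31*(-1/32240))*(-1/76786) = -1/1040*(-1/76786) = 1/79857440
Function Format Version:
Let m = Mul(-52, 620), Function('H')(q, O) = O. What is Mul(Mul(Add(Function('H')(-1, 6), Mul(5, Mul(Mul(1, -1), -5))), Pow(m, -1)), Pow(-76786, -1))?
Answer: Rational(1, 79857440) ≈ 1.2522e-8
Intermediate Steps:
m = -32240
Mul(Mul(Add(Function('H')(-1, 6), Mul(5, Mul(Mul(1, -1), -5))), Pow(m, -1)), Pow(-76786, -1)) = Mul(Mul(Add(6, Mul(5, Mul(Mul(1, -1), -5))), Pow(-32240, -1)), Pow(-76786, -1)) = Mul(Mul(Add(6, Mul(5, Mul(-1, -5))), Rational(-1, 32240)), Rational(-1, 76786)) = Mul(Mul(Add(6, Mul(5, 5)), Rational(-1, 32240)), Rational(-1, 76786)) = Mul(Mul(Add(6, 25), Rational(-1, 32240)), Rational(-1, 76786)) = Mul(Mul(31, Rational(-1, 32240)), Rational(-1, 76786)) = Mul(Rational(-1, 1040), Rational(-1, 76786)) = Rational(1, 79857440)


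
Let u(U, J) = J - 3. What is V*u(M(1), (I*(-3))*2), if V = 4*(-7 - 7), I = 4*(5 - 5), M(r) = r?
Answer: 168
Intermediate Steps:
I = 0 (I = 4*0 = 0)
V = -56 (V = 4*(-14) = -56)
u(U, J) = -3 + J
V*u(M(1), (I*(-3))*2) = -56*(-3 + (0*(-3))*2) = -56*(-3 + 0*2) = -56*(-3 + 0) = -56*(-3) = 168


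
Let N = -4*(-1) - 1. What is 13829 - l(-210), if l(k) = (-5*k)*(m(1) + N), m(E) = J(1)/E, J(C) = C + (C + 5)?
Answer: 3329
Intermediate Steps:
J(C) = 5 + 2*C (J(C) = C + (5 + C) = 5 + 2*C)
m(E) = 7/E (m(E) = (5 + 2*1)/E = (5 + 2)/E = 7/E)
N = 3 (N = 4 - 1 = 3)
l(k) = -50*k (l(k) = (-5*k)*(7/1 + 3) = (-5*k)*(7*1 + 3) = (-5*k)*(7 + 3) = -5*k*10 = -50*k)
13829 - l(-210) = 13829 - (-50)*(-210) = 13829 - 1*10500 = 13829 - 10500 = 3329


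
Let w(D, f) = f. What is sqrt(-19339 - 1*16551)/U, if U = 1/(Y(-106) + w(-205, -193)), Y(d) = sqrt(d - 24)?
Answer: I*sqrt(35890)*(-193 + I*sqrt(130)) ≈ -2160.0 - 36563.0*I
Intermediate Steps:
Y(d) = sqrt(-24 + d)
U = 1/(-193 + I*sqrt(130)) (U = 1/(sqrt(-24 - 106) - 193) = 1/(sqrt(-130) - 193) = 1/(I*sqrt(130) - 193) = 1/(-193 + I*sqrt(130)) ≈ -0.0051633 - 0.00030503*I)
sqrt(-19339 - 1*16551)/U = sqrt(-19339 - 1*16551)/(-193/37379 - I*sqrt(130)/37379) = sqrt(-19339 - 16551)/(-193/37379 - I*sqrt(130)/37379) = sqrt(-35890)/(-193/37379 - I*sqrt(130)/37379) = (I*sqrt(35890))/(-193/37379 - I*sqrt(130)/37379) = I*sqrt(35890)/(-193/37379 - I*sqrt(130)/37379)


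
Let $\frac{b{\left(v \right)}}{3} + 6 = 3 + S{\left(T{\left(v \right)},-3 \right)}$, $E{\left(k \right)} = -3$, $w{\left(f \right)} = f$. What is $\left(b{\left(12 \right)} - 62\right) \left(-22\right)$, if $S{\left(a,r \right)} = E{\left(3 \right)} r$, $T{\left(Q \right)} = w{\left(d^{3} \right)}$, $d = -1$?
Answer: $968$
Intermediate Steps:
$T{\left(Q \right)} = -1$ ($T{\left(Q \right)} = \left(-1\right)^{3} = -1$)
$S{\left(a,r \right)} = - 3 r$
$b{\left(v \right)} = 18$ ($b{\left(v \right)} = -18 + 3 \left(3 - -9\right) = -18 + 3 \left(3 + 9\right) = -18 + 3 \cdot 12 = -18 + 36 = 18$)
$\left(b{\left(12 \right)} - 62\right) \left(-22\right) = \left(18 - 62\right) \left(-22\right) = \left(-44\right) \left(-22\right) = 968$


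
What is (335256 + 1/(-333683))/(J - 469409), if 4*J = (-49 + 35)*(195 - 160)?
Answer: -223738455694/313349359029 ≈ -0.71402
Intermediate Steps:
J = -245/2 (J = ((-49 + 35)*(195 - 160))/4 = (-14*35)/4 = (¼)*(-490) = -245/2 ≈ -122.50)
(335256 + 1/(-333683))/(J - 469409) = (335256 + 1/(-333683))/(-245/2 - 469409) = (335256 - 1/333683)/(-939063/2) = (111869227847/333683)*(-2/939063) = -223738455694/313349359029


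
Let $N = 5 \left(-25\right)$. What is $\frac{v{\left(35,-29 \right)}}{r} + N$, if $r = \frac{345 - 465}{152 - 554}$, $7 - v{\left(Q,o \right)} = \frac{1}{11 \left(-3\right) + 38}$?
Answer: $- \frac{5111}{50} \approx -102.22$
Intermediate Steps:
$v{\left(Q,o \right)} = \frac{34}{5}$ ($v{\left(Q,o \right)} = 7 - \frac{1}{11 \left(-3\right) + 38} = 7 - \frac{1}{-33 + 38} = 7 - \frac{1}{5} = \frac{34}{5}$)
$N = -125$
$r = \frac{20}{67}$ ($r = - \frac{120}{-402} = \left(-120\right) \left(- \frac{1}{402}\right) = \frac{20}{67} \approx 0.29851$)
$\frac{v{\left(35,-29 \right)}}{r} + N = \frac{34}{5 \cdot \frac{20}{67}} - 125 = \frac{34}{5} \cdot \frac{67}{20} - 125 = \frac{1139}{50} - 125 = - \frac{5111}{50}$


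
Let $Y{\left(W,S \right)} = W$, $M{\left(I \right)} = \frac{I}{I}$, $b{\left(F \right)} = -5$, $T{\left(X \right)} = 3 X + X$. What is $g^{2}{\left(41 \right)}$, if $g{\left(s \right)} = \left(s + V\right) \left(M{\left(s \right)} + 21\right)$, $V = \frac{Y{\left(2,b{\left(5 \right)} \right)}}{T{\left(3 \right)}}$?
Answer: $\frac{7382089}{9} \approx 8.2023 \cdot 10^{5}$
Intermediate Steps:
$T{\left(X \right)} = 4 X$
$M{\left(I \right)} = 1$
$V = \frac{1}{6}$ ($V = \frac{2}{4 \cdot 3} = \frac{2}{12} = 2 \cdot \frac{1}{12} = \frac{1}{6} \approx 0.16667$)
$g{\left(s \right)} = \frac{11}{3} + 22 s$ ($g{\left(s \right)} = \left(s + \frac{1}{6}\right) \left(1 + 21\right) = \left(\frac{1}{6} + s\right) 22 = \frac{11}{3} + 22 s$)
$g^{2}{\left(41 \right)} = \left(\frac{11}{3} + 22 \cdot 41\right)^{2} = \left(\frac{11}{3} + 902\right)^{2} = \left(\frac{2717}{3}\right)^{2} = \frac{7382089}{9}$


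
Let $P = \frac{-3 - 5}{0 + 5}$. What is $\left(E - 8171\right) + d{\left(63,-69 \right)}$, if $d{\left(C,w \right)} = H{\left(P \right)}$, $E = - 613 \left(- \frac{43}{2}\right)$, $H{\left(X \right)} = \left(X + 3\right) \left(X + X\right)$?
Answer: $\frac{250201}{50} \approx 5004.0$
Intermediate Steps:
$P = - \frac{8}{5} \approx -1.6$
$H{\left(X \right)} = 2 X \left(3 + X\right)$ ($H{\left(X \right)} = \left(3 + X\right) 2 X = 2 X \left(3 + X\right)$)
$E = \frac{26359}{2}$ ($E = - 613 \left(\left(-43\right) \frac{1}{2}\right) = \left(-613\right) \left(- \frac{43}{2}\right) = \frac{26359}{2} \approx 13180.0$)
$d{\left(C,w \right)} = - \frac{112}{25}$ ($d{\left(C,w \right)} = 2 \left(- \frac{8}{5}\right) \left(3 - \frac{8}{5}\right) = 2 \left(- \frac{8}{5}\right) \frac{7}{5} = - \frac{112}{25}$)
$\left(E - 8171\right) + d{\left(63,-69 \right)} = \left(\frac{26359}{2} - 8171\right) - \frac{112}{25} = \frac{10017}{2} - \frac{112}{25} = \frac{250201}{50}$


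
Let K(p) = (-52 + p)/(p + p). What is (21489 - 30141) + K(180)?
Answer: -389324/45 ≈ -8651.6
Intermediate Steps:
K(p) = (-52 + p)/(2*p) (K(p) = (-52 + p)/((2*p)) = (-52 + p)*(1/(2*p)) = (-52 + p)/(2*p))
(21489 - 30141) + K(180) = (21489 - 30141) + (1/2)*(-52 + 180)/180 = -8652 + (1/2)*(1/180)*128 = -8652 + 16/45 = -389324/45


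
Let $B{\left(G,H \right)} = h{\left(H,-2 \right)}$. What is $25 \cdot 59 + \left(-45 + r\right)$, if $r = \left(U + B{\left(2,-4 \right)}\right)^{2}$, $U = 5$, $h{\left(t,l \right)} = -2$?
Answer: $1439$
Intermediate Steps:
$B{\left(G,H \right)} = -2$
$r = 9$ ($r = \left(5 - 2\right)^{2} = 3^{2} = 9$)
$25 \cdot 59 + \left(-45 + r\right) = 25 \cdot 59 + \left(-45 + 9\right) = 1475 - 36 = 1439$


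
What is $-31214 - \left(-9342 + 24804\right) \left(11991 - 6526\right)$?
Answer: $-84531044$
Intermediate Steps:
$-31214 - \left(-9342 + 24804\right) \left(11991 - 6526\right) = -31214 - 15462 \cdot 5465 = -31214 - 84499830 = -84531044$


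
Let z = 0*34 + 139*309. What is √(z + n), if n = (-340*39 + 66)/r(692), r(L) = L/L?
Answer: √29757 ≈ 172.50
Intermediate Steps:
z = 42951 (z = 0 + 42951 = 42951)
r(L) = 1
n = -13194 (n = (-340*39 + 66)/1 = (-13260 + 66)*1 = -13194*1 = -13194)
√(z + n) = √(42951 - 13194) = √29757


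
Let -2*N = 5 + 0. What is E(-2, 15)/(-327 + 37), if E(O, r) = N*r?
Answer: 15/116 ≈ 0.12931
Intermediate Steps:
N = -5/2 (N = -(5 + 0)/2 = -½*5 = -5/2 ≈ -2.5000)
E(O, r) = -5*r/2
E(-2, 15)/(-327 + 37) = (-5/2*15)/(-327 + 37) = -75/2/(-290) = -75/2*(-1/290) = 15/116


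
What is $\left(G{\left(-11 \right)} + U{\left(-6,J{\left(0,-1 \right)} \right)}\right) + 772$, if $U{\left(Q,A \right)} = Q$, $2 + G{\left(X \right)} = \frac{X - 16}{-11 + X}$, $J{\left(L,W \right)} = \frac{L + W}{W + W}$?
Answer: $\frac{16835}{22} \approx 765.23$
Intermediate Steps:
$J{\left(L,W \right)} = \frac{L + W}{2 W}$
$G{\left(X \right)} = -2 + \frac{-16 + X}{-11 + X}$ ($G{\left(X \right)} = -2 + \frac{X - 16}{-11 + X} = -2 + \frac{-16 + X}{-11 + X}$)
$\left(G{\left(-11 \right)} + U{\left(-6,J{\left(0,-1 \right)} \right)}\right) + 772 = \left(\frac{6 - -11}{-11 - 11} - 6\right) + 772 = \left(\frac{6 + 11}{-22} - 6\right) + 772 = \left(\left(- \frac{1}{22}\right) 17 - 6\right) + 772 = \left(- \frac{17}{22} - 6\right) + 772 = - \frac{149}{22} + 772 = \frac{16835}{22}$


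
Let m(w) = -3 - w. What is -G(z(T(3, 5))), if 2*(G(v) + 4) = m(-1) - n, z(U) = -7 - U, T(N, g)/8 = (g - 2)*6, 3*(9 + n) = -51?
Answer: -8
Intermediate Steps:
n = -26 (n = -9 + (1/3)*(-51) = -9 - 17 = -26)
T(N, g) = -96 + 48*g (T(N, g) = 8*((g - 2)*6) = 8*((-2 + g)*6) = 8*(-12 + 6*g) = -96 + 48*g)
G(v) = 8 (G(v) = -4 + ((-3 - 1*(-1)) - 1*(-26))/2 = -4 + ((-3 + 1) + 26)/2 = -4 + (-2 + 26)/2 = -4 + (1/2)*24 = -4 + 12 = 8)
-G(z(T(3, 5))) = -1*8 = -8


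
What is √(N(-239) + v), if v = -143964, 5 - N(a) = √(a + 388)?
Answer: √(-143959 - √149) ≈ 379.44*I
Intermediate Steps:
N(a) = 5 - √(388 + a) (N(a) = 5 - √(a + 388) = 5 - √(388 + a))
√(N(-239) + v) = √((5 - √(388 - 239)) - 143964) = √((5 - √149) - 143964) = √(-143959 - √149)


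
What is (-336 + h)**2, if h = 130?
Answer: 42436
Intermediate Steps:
(-336 + h)**2 = (-336 + 130)**2 = (-206)**2 = 42436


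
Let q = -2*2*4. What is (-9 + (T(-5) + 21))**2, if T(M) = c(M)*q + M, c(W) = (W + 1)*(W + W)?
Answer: 400689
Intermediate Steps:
c(W) = 2*W*(1 + W) (c(W) = (1 + W)*(2*W) = 2*W*(1 + W))
q = -16 (q = -4*4 = -16)
T(M) = M - 32*M*(1 + M) (T(M) = (2*M*(1 + M))*(-16) + M = -32*M*(1 + M) + M = M - 32*M*(1 + M))
(-9 + (T(-5) + 21))**2 = (-9 + (-5*(-31 - 32*(-5)) + 21))**2 = (-9 + (-5*(-31 + 160) + 21))**2 = (-9 + (-5*129 + 21))**2 = (-9 + (-645 + 21))**2 = (-9 - 624)**2 = (-633)**2 = 400689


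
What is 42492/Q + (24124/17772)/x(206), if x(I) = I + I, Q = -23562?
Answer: -1437781175/798715148 ≈ -1.8001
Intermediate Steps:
x(I) = 2*I
42492/Q + (24124/17772)/x(206) = 42492/(-23562) + (24124/17772)/((2*206)) = 42492*(-1/23562) + (24124*(1/17772))/412 = -7082/3927 + (6031/4443)*(1/412) = -7082/3927 + 6031/1830516 = -1437781175/798715148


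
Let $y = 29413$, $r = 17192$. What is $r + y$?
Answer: $46605$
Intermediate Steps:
$r + y = 17192 + 29413 = 46605$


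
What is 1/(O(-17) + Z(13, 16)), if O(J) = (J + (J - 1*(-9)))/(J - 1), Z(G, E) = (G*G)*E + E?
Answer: 18/48985 ≈ 0.00036746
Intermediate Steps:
Z(G, E) = E + E*G**2 (Z(G, E) = G**2*E + E = E*G**2 + E = E + E*G**2)
O(J) = (9 + 2*J)/(-1 + J) (O(J) = (J + (J + 9))/(-1 + J) = (J + (9 + J))/(-1 + J) = (9 + 2*J)/(-1 + J))
1/(O(-17) + Z(13, 16)) = 1/((9 + 2*(-17))/(-1 - 17) + 16*(1 + 13**2)) = 1/((9 - 34)/(-18) + 16*(1 + 169)) = 1/(-1/18*(-25) + 16*170) = 1/(25/18 + 2720) = 1/(48985/18) = 18/48985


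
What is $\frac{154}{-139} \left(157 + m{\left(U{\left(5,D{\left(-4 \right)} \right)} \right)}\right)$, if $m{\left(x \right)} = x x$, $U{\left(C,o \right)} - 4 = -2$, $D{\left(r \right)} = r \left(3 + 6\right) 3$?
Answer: $- \frac{24794}{139} \approx -178.37$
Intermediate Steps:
$D{\left(r \right)} = 27 r$ ($D{\left(r \right)} = r 9 \cdot 3 = 9 r 3 = 27 r$)
$U{\left(C,o \right)} = 2$ ($U{\left(C,o \right)} = 4 - 2 = 2$)
$m{\left(x \right)} = x^{2}$
$\frac{154}{-139} \left(157 + m{\left(U{\left(5,D{\left(-4 \right)} \right)} \right)}\right) = \frac{154}{-139} \left(157 + 2^{2}\right) = 154 \left(- \frac{1}{139}\right) \left(157 + 4\right) = \left(- \frac{154}{139}\right) 161 = - \frac{24794}{139}$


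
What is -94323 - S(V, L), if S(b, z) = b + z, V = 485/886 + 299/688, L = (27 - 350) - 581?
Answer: -28472915793/304784 ≈ -93420.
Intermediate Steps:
L = -904 (L = -323 - 581 = -904)
V = 299297/304784 (V = 485*(1/886) + 299*(1/688) = 485/886 + 299/688 = 299297/304784 ≈ 0.98200)
-94323 - S(V, L) = -94323 - (299297/304784 - 904) = -94323 - 1*(-275225439/304784) = -94323 + 275225439/304784 = -28472915793/304784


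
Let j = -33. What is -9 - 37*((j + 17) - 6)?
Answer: 805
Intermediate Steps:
-9 - 37*((j + 17) - 6) = -9 - 37*((-33 + 17) - 6) = -9 - 37*(-16 - 6) = -9 - 37*(-22) = -9 + 814 = 805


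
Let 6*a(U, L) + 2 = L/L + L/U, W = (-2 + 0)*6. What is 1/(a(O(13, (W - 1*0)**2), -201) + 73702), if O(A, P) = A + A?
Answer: 156/11497285 ≈ 1.3568e-5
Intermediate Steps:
W = -12 (W = -2*6 = -12)
O(A, P) = 2*A
a(U, L) = -1/6 + L/(6*U) (a(U, L) = -1/3 + (L/L + L/U)/6 = -1/3 + (1 + L/U)/6 = -1/3 + (1/6 + L/(6*U)) = -1/6 + L/(6*U))
1/(a(O(13, (W - 1*0)**2), -201) + 73702) = 1/((-201 - 2*13)/(6*((2*13))) + 73702) = 1/((1/6)*(-201 - 1*26)/26 + 73702) = 1/((1/6)*(1/26)*(-201 - 26) + 73702) = 1/((1/6)*(1/26)*(-227) + 73702) = 1/(-227/156 + 73702) = 1/(11497285/156) = 156/11497285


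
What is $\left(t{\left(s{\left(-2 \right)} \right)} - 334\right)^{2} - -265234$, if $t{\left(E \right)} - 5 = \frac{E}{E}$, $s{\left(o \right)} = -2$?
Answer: $372818$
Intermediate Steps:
$t{\left(E \right)} = 6$ ($t{\left(E \right)} = 5 + \frac{E}{E} = 5 + 1 = 6$)
$\left(t{\left(s{\left(-2 \right)} \right)} - 334\right)^{2} - -265234 = \left(6 - 334\right)^{2} - -265234 = \left(-328\right)^{2} + 265234 = 107584 + 265234 = 372818$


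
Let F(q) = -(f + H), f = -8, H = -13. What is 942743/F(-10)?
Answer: 942743/21 ≈ 44893.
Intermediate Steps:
F(q) = 21 (F(q) = -(-8 - 13) = -1*(-21) = 21)
942743/F(-10) = 942743/21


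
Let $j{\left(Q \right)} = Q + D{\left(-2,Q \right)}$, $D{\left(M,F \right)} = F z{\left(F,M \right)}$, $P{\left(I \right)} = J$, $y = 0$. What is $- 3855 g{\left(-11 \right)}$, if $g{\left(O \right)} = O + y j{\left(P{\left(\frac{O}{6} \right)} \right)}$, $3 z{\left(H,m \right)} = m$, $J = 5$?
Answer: $42405$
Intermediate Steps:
$z{\left(H,m \right)} = \frac{m}{3}$
$P{\left(I \right)} = 5$
$D{\left(M,F \right)} = \frac{F M}{3}$ ($D{\left(M,F \right)} = F \frac{M}{3} = \frac{F M}{3}$)
$j{\left(Q \right)} = \frac{Q}{3}$ ($j{\left(Q \right)} = Q + \frac{1}{3} Q \left(-2\right) = Q - \frac{2 Q}{3} = \frac{Q}{3}$)
$g{\left(O \right)} = O$ ($g{\left(O \right)} = O + 0 \cdot \frac{1}{3} \cdot 5 = O + 0 \cdot \frac{5}{3} = O + 0 = O$)
$- 3855 g{\left(-11 \right)} = \left(-3855\right) \left(-11\right) = 42405$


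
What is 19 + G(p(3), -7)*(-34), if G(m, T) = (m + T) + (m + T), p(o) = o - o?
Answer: 495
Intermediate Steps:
p(o) = 0
G(m, T) = 2*T + 2*m (G(m, T) = (T + m) + (T + m) = 2*T + 2*m)
19 + G(p(3), -7)*(-34) = 19 + (2*(-7) + 2*0)*(-34) = 19 + (-14 + 0)*(-34) = 19 - 14*(-34) = 19 + 476 = 495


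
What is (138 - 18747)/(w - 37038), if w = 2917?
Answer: 18609/34121 ≈ 0.54538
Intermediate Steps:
(138 - 18747)/(w - 37038) = (138 - 18747)/(2917 - 37038) = -18609/(-34121) = -18609*(-1/34121) = 18609/34121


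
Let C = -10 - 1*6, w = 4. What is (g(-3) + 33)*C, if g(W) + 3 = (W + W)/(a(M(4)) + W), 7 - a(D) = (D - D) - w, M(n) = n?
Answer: -468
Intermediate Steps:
a(D) = 11 (a(D) = 7 - ((D - D) - 1*4) = 7 - (0 - 4) = 7 - 1*(-4) = 7 + 4 = 11)
g(W) = -3 + 2*W/(11 + W) (g(W) = -3 + (W + W)/(11 + W) = -3 + (2*W)/(11 + W) = -3 + 2*W/(11 + W))
C = -16 (C = -10 - 6 = -16)
(g(-3) + 33)*C = ((-33 - 1*(-3))/(11 - 3) + 33)*(-16) = ((-33 + 3)/8 + 33)*(-16) = ((⅛)*(-30) + 33)*(-16) = (-15/4 + 33)*(-16) = (117/4)*(-16) = -468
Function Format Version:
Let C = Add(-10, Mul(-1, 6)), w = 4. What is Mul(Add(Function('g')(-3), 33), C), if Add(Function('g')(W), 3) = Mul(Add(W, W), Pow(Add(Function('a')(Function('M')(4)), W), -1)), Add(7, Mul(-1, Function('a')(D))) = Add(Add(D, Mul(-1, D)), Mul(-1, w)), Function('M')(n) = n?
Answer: -468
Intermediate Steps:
Function('a')(D) = 11 (Function('a')(D) = Add(7, Mul(-1, Add(Add(D, Mul(-1, D)), Mul(-1, 4)))) = Add(7, Mul(-1, Add(0, -4))) = Add(7, Mul(-1, -4)) = Add(7, 4) = 11)
Function('g')(W) = Add(-3, Mul(2, W, Pow(Add(11, W), -1))) (Function('g')(W) = Add(-3, Mul(Add(W, W), Pow(Add(11, W), -1))) = Add(-3, Mul(Mul(2, W), Pow(Add(11, W), -1))) = Add(-3, Mul(2, W, Pow(Add(11, W), -1))))
C = -16 (C = Add(-10, -6) = -16)
Mul(Add(Function('g')(-3), 33), C) = Mul(Add(Mul(Pow(Add(11, -3), -1), Add(-33, Mul(-1, -3))), 33), -16) = Mul(Add(Mul(Pow(8, -1), Add(-33, 3)), 33), -16) = Mul(Add(Mul(Rational(1, 8), -30), 33), -16) = Mul(Add(Rational(-15, 4), 33), -16) = Mul(Rational(117, 4), -16) = -468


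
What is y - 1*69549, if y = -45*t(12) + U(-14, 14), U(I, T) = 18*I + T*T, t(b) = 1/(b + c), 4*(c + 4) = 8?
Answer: -139219/2 ≈ -69610.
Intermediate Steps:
c = -2 (c = -4 + (1/4)*8 = -4 + 2 = -2)
t(b) = 1/(-2 + b) (t(b) = 1/(b - 2) = 1/(-2 + b))
U(I, T) = T**2 + 18*I (U(I, T) = 18*I + T**2 = T**2 + 18*I)
y = -121/2 (y = -45/(-2 + 12) + (14**2 + 18*(-14)) = -45/10 + (196 - 252) = -45*1/10 - 56 = -9/2 - 56 = -121/2 ≈ -60.500)
y - 1*69549 = -121/2 - 1*69549 = -121/2 - 69549 = -139219/2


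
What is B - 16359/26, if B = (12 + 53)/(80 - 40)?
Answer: -65267/104 ≈ -627.57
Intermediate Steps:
B = 13/8 (B = 65/40 = 65*(1/40) = 13/8 ≈ 1.6250)
B - 16359/26 = 13/8 - 16359/26 = -65267/104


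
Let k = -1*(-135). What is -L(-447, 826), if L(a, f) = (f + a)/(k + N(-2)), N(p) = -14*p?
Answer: -379/163 ≈ -2.3252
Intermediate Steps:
k = 135
L(a, f) = a/163 + f/163 (L(a, f) = (f + a)/(135 - 14*(-2)) = (a + f)/(135 + 28) = (a + f)/163 = (a + f)*(1/163) = a/163 + f/163)
-L(-447, 826) = -((1/163)*(-447) + (1/163)*826) = -(-447/163 + 826/163) = -1*379/163 = -379/163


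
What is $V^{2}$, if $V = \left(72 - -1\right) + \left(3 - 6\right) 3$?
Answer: $4096$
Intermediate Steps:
$V = 64$ ($V = \left(72 + 1\right) - 9 = 73 - 9 = 64$)
$V^{2} = 64^{2} = 4096$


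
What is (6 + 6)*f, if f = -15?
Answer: -180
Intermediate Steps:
(6 + 6)*f = (6 + 6)*(-15) = 12*(-15) = -180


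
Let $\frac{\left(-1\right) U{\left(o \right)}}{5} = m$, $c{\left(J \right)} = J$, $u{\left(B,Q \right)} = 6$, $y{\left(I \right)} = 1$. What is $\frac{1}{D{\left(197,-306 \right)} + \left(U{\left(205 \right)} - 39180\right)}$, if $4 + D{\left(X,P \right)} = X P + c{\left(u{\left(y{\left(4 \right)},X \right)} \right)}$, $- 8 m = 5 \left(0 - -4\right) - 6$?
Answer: $- \frac{4}{397805} \approx -1.0055 \cdot 10^{-5}$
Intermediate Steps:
$m = - \frac{7}{4}$ ($m = - \frac{5 \left(0 - -4\right) - 6}{8} = - \frac{5 \left(0 + 4\right) - 6}{8} = - \frac{5 \cdot 4 - 6}{8} = - \frac{20 - 6}{8} = \left(- \frac{1}{8}\right) 14 = - \frac{7}{4} \approx -1.75$)
$D{\left(X,P \right)} = 2 + P X$ ($D{\left(X,P \right)} = -4 + \left(X P + 6\right) = -4 + \left(P X + 6\right) = -4 + \left(6 + P X\right) = 2 + P X$)
$U{\left(o \right)} = \frac{35}{4}$ ($U{\left(o \right)} = \left(-5\right) \left(- \frac{7}{4}\right) = \frac{35}{4}$)
$\frac{1}{D{\left(197,-306 \right)} + \left(U{\left(205 \right)} - 39180\right)} = \frac{1}{\left(2 - 60282\right) + \left(\frac{35}{4} - 39180\right)} = \frac{1}{-60280 - \frac{156685}{4}} = \frac{1}{- \frac{397805}{4}} = - \frac{4}{397805}$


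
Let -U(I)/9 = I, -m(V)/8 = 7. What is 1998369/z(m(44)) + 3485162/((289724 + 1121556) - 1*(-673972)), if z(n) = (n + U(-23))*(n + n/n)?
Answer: -2069079341789/8659008930 ≈ -238.95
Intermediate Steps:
m(V) = -56 (m(V) = -8*7 = -56)
U(I) = -9*I
z(n) = (1 + n)*(207 + n) (z(n) = (n - 9*(-23))*(n + n/n) = (n + 207)*(n + 1) = (207 + n)*(1 + n) = (1 + n)*(207 + n))
1998369/z(m(44)) + 3485162/((289724 + 1121556) - 1*(-673972)) = 1998369/(207 + (-56)**2 + 208*(-56)) + 3485162/((289724 + 1121556) - 1*(-673972)) = 1998369/(207 + 3136 - 11648) + 3485162/(1411280 + 673972) = 1998369/(-8305) + 3485162/2085252 = 1998369*(-1/8305) + 3485162*(1/2085252) = -1998369/8305 + 1742581/1042626 = -2069079341789/8659008930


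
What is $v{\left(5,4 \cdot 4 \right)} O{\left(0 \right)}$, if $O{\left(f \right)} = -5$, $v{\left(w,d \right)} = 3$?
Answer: $-15$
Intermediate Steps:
$v{\left(5,4 \cdot 4 \right)} O{\left(0 \right)} = 3 \left(-5\right) = -15$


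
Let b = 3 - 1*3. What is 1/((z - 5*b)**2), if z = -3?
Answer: 1/9 ≈ 0.11111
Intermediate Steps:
b = 0 (b = 3 - 3 = 0)
1/((z - 5*b)**2) = 1/((-3 - 5*0)**2) = 1/((-3 + 0)**2) = 1/((-3)**2) = 1/9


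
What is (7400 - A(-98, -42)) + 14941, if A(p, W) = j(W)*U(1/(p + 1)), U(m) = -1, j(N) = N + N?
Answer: 22257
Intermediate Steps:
j(N) = 2*N
A(p, W) = -2*W (A(p, W) = (2*W)*(-1) = -2*W)
(7400 - A(-98, -42)) + 14941 = (7400 - (-2)*(-42)) + 14941 = (7400 - 1*84) + 14941 = (7400 - 84) + 14941 = 7316 + 14941 = 22257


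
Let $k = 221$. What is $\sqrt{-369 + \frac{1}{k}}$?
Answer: $\frac{2 i \sqrt{4505527}}{221} \approx 19.209 i$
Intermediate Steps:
$\sqrt{-369 + \frac{1}{k}} = \sqrt{-369 + \frac{1}{221}} = \sqrt{- \frac{81548}{221}} = \frac{2 i \sqrt{4505527}}{221}$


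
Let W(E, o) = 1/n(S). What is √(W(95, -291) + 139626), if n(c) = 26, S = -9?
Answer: √94387202/26 ≈ 373.67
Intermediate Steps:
W(E, o) = 1/26
√(W(95, -291) + 139626) = √(1/26 + 139626) = √(3630277/26) = √94387202/26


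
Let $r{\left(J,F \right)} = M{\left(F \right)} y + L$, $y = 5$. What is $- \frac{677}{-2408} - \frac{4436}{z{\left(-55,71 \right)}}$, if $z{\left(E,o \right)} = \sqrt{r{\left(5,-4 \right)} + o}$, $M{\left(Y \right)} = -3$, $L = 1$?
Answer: $\frac{677}{2408} - \frac{4436 \sqrt{57}}{57} \approx -587.28$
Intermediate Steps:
$r{\left(J,F \right)} = -14$ ($r{\left(J,F \right)} = \left(-3\right) 5 + 1 = -15 + 1 = -14$)
$z{\left(E,o \right)} = \sqrt{-14 + o}$
$- \frac{677}{-2408} - \frac{4436}{z{\left(-55,71 \right)}} = - \frac{677}{-2408} - \frac{4436}{\sqrt{-14 + 71}} = \left(-677\right) \left(- \frac{1}{2408}\right) - \frac{4436}{\sqrt{57}} = \frac{677}{2408} - 4436 \frac{\sqrt{57}}{57} = \frac{677}{2408} - \frac{4436 \sqrt{57}}{57}$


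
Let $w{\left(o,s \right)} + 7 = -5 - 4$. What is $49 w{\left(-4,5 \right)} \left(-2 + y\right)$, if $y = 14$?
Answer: $-9408$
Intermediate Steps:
$w{\left(o,s \right)} = -16$ ($w{\left(o,s \right)} = -7 - 9 = -16$)
$49 w{\left(-4,5 \right)} \left(-2 + y\right) = 49 \left(- 16 \left(-2 + 14\right)\right) = 49 \left(\left(-16\right) 12\right) = 49 \left(-192\right) = -9408$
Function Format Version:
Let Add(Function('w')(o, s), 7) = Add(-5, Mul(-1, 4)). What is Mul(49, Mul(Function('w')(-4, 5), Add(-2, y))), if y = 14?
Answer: -9408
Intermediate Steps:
Function('w')(o, s) = -16 (Function('w')(o, s) = Add(-7, Add(-5, Mul(-1, 4))) = Add(-7, Add(-5, -4)) = Add(-7, -9) = -16)
Mul(49, Mul(Function('w')(-4, 5), Add(-2, y))) = Mul(49, Mul(-16, Add(-2, 14))) = Mul(49, Mul(-16, 12)) = Mul(49, -192) = -9408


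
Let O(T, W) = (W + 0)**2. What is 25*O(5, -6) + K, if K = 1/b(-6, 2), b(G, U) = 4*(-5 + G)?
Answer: 39599/44 ≈ 899.98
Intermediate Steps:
b(G, U) = -20 + 4*G
K = -1/44 (K = 1/(-20 + 4*(-6)) = 1/(-20 - 24) = 1/(-44) = -1/44 ≈ -0.022727)
O(T, W) = W**2
25*O(5, -6) + K = 25*(-6)**2 - 1/44 = 25*36 - 1/44 = 900 - 1/44 = 39599/44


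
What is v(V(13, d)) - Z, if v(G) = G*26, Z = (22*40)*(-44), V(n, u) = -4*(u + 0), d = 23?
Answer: 36328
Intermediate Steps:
V(n, u) = -4*u
Z = -38720 (Z = 880*(-44) = -38720)
v(G) = 26*G
v(V(13, d)) - Z = 26*(-4*23) - 1*(-38720) = 26*(-92) + 38720 = -2392 + 38720 = 36328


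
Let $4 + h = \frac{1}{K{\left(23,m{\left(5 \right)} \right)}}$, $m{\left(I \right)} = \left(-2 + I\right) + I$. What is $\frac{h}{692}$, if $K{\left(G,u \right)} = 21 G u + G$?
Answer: $- \frac{15547}{2689804} \approx -0.00578$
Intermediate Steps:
$m{\left(I \right)} = -2 + 2 I$
$K{\left(G,u \right)} = G + 21 G u$ ($K{\left(G,u \right)} = 21 G u + G = G + 21 G u$)
$h = - \frac{15547}{3887}$ ($h = -4 + \frac{1}{23 \left(1 + 21 \left(-2 + 2 \cdot 5\right)\right)} = -4 + \frac{1}{23 \left(1 + 21 \left(-2 + 10\right)\right)} = -4 + \frac{1}{23 \left(1 + 21 \cdot 8\right)} = -4 + \frac{1}{23 \left(1 + 168\right)} = -4 + \frac{1}{23 \cdot 169} = -4 + \frac{1}{3887} = - \frac{15547}{3887} \approx -3.9997$)
$\frac{h}{692} = - \frac{15547}{3887 \cdot 692} = \left(- \frac{15547}{3887}\right) \frac{1}{692} = - \frac{15547}{2689804}$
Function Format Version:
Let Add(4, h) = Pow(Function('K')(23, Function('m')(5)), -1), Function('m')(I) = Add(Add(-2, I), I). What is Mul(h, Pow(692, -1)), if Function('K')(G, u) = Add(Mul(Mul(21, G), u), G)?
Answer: Rational(-15547, 2689804) ≈ -0.0057800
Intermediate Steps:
Function('m')(I) = Add(-2, Mul(2, I))
Function('K')(G, u) = Add(G, Mul(21, G, u)) (Function('K')(G, u) = Add(Mul(21, G, u), G) = Add(G, Mul(21, G, u)))
h = Rational(-15547, 3887) (h = Add(-4, Pow(Mul(23, Add(1, Mul(21, Add(-2, Mul(2, 5))))), -1)) = Add(-4, Pow(Mul(23, Add(1, Mul(21, Add(-2, 10)))), -1)) = Add(-4, Pow(Mul(23, Add(1, Mul(21, 8))), -1)) = Add(-4, Pow(Mul(23, Add(1, 168)), -1)) = Add(-4, Pow(Mul(23, 169), -1)) = Add(-4, Pow(3887, -1)) = Add(-4, Rational(1, 3887)) = Rational(-15547, 3887) ≈ -3.9997)
Mul(h, Pow(692, -1)) = Mul(Rational(-15547, 3887), Pow(692, -1)) = Mul(Rational(-15547, 3887), Rational(1, 692)) = Rational(-15547, 2689804)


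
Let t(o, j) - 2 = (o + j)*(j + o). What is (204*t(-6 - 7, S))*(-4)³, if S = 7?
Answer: -496128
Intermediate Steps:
t(o, j) = 2 + (j + o)² (t(o, j) = 2 + (o + j)*(j + o) = 2 + (j + o)*(j + o) = 2 + (j + o)²)
(204*t(-6 - 7, S))*(-4)³ = (204*(2 + (7 + (-6 - 7))²))*(-4)³ = (204*(2 + (7 - 13)²))*(-64) = (204*(2 + (-6)²))*(-64) = (204*(2 + 36))*(-64) = (204*38)*(-64) = 7752*(-64) = -496128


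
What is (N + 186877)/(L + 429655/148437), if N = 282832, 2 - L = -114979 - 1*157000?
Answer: 69722194833/40372473352 ≈ 1.7270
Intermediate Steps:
L = 271981 (L = 2 - (-114979 - 1*157000) = 2 - (-114979 - 157000) = 2 - 1*(-271979) = 2 + 271979 = 271981)
(N + 186877)/(L + 429655/148437) = (282832 + 186877)/(271981 + 429655/148437) = 469709/(271981 + 429655*(1/148437)) = 469709/(271981 + 429655/148437) = 469709/(40372473352/148437) = 469709*(148437/40372473352) = 69722194833/40372473352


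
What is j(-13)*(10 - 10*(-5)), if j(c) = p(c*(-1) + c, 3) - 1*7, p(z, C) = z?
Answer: -420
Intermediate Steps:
j(c) = -7 (j(c) = (c*(-1) + c) - 1*7 = (-c + c) - 7 = 0 - 7 = -7)
j(-13)*(10 - 10*(-5)) = -7*(10 - 10*(-5)) = -7*(10 + 50) = -7*60 = -420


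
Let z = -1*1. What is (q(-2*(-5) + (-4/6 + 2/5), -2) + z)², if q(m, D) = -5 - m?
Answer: 55696/225 ≈ 247.54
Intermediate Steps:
z = -1
(q(-2*(-5) + (-4/6 + 2/5), -2) + z)² = ((-5 - (-2*(-5) + (-4/6 + 2/5))) - 1)² = ((-5 - (10 + (-4*⅙ + 2*(⅕)))) - 1)² = ((-5 - (10 + (-⅔ + ⅖))) - 1)² = ((-5 - (10 - 4/15)) - 1)² = ((-5 - 1*146/15) - 1)² = ((-5 - 146/15) - 1)² = (-221/15 - 1)² = (-236/15)² = 55696/225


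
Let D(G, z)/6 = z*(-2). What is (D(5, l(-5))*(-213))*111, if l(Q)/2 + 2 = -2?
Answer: -2269728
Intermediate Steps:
l(Q) = -8 (l(Q) = -4 + 2*(-2) = -4 - 4 = -8)
D(G, z) = -12*z (D(G, z) = 6*(z*(-2)) = 6*(-2*z) = -12*z)
(D(5, l(-5))*(-213))*111 = (-12*(-8)*(-213))*111 = (96*(-213))*111 = -20448*111 = -2269728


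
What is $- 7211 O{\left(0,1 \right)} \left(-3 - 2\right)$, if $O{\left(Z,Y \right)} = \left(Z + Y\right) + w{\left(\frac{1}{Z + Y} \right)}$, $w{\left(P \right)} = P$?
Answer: $72110$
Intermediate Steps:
$O{\left(Z,Y \right)} = Y + Z + \frac{1}{Y + Z}$ ($O{\left(Z,Y \right)} = \left(Z + Y\right) + \frac{1}{Z + Y} = \left(Y + Z\right) + \frac{1}{Y + Z} = Y + Z + \frac{1}{Y + Z}$)
$- 7211 O{\left(0,1 \right)} \left(-3 - 2\right) = - 7211 \left(1 + 0 + \frac{1}{1 + 0}\right) \left(-3 - 2\right) = - 7211 \left(1 + 0 + 1^{-1}\right) \left(-5\right) = - 7211 \left(1 + 0 + 1\right) \left(-5\right) = - 7211 \cdot 2 \left(-5\right) = \left(-7211\right) \left(-10\right) = 72110$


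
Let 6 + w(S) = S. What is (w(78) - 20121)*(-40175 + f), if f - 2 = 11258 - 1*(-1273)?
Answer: 554194458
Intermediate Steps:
w(S) = -6 + S
f = 12533 (f = 2 + (11258 - 1*(-1273)) = 2 + (11258 + 1273) = 2 + 12531 = 12533)
(w(78) - 20121)*(-40175 + f) = ((-6 + 78) - 20121)*(-40175 + 12533) = (72 - 20121)*(-27642) = -20049*(-27642) = 554194458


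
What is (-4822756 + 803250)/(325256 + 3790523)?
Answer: -4019506/4115779 ≈ -0.97661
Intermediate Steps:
(-4822756 + 803250)/(325256 + 3790523) = -4019506/4115779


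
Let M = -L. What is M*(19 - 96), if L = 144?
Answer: 11088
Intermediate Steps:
M = -144 (M = -1*144 = -144)
M*(19 - 96) = -144*(19 - 96) = -144*(-77) = 11088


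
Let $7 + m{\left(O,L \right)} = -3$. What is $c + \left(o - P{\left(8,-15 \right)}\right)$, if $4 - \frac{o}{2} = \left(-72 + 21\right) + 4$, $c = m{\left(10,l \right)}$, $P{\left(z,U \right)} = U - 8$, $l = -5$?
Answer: $115$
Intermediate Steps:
$P{\left(z,U \right)} = -8 + U$ ($P{\left(z,U \right)} = U - 8 = -8 + U$)
$m{\left(O,L \right)} = -10$ ($m{\left(O,L \right)} = -7 - 3 = -10$)
$c = -10$
$o = 102$ ($o = 8 - 2 \left(\left(-72 + 21\right) + 4\right) = 8 - 2 \left(-51 + 4\right) = 8 - -94 = 8 + 94 = 102$)
$c + \left(o - P{\left(8,-15 \right)}\right) = -10 + \left(102 - \left(-8 - 15\right)\right) = -10 + \left(102 - -23\right) = -10 + \left(102 + 23\right) = -10 + 125 = 115$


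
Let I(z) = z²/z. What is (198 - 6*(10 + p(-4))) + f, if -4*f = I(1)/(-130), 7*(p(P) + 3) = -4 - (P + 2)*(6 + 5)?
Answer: 511687/3640 ≈ 140.57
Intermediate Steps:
p(P) = -47/7 - 11*P/7 (p(P) = -3 + (-4 - (P + 2)*(6 + 5))/7 = -3 + (-4 - (2 + P)*11)/7 = -3 + (-4 - (22 + 11*P))/7 = -3 + (-4 + (-22 - 11*P))/7 = -3 + (-26 - 11*P)/7 = -3 + (-26/7 - 11*P/7) = -47/7 - 11*P/7)
I(z) = z
f = 1/520 (f = -1/(4*(-130)) = -(-1)/(4*130) = -¼*(-1/130) = 1/520 ≈ 0.0019231)
(198 - 6*(10 + p(-4))) + f = (198 - 6*(10 + (-47/7 - 11/7*(-4)))) + 1/520 = (198 - 6*(10 + (-47/7 + 44/7))) + 1/520 = (198 - 6*(10 - 3/7)) + 1/520 = (198 - 6*67/7) + 1/520 = (198 - 402/7) + 1/520 = 984/7 + 1/520 = 511687/3640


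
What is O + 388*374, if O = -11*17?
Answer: 144925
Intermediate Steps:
O = -187
O + 388*374 = -187 + 388*374 = -187 + 145112 = 144925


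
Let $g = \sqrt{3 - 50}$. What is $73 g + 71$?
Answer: $71 + 73 i \sqrt{47} \approx 71.0 + 500.46 i$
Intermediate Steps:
$g = i \sqrt{47}$ ($g = \sqrt{-47} = i \sqrt{47} \approx 6.8557 i$)
$73 g + 71 = 73 i \sqrt{47} + 71 = 71 + 73 i \sqrt{47}$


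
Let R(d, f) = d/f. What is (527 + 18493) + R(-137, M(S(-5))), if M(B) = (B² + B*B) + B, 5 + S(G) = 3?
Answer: 113983/6 ≈ 18997.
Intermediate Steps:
S(G) = -2 (S(G) = -5 + 3 = -2)
M(B) = B + 2*B² (M(B) = (B² + B²) + B = 2*B² + B = B + 2*B²)
(527 + 18493) + R(-137, M(S(-5))) = (527 + 18493) - 137*(-1/(2*(1 + 2*(-2)))) = 19020 - 137*(-1/(2*(1 - 4))) = 19020 - 137/((-2*(-3))) = 19020 - 137/6 = 113983/6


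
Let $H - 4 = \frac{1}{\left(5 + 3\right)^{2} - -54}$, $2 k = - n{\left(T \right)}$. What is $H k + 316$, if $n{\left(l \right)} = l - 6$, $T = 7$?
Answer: $\frac{74103}{236} \approx 314.0$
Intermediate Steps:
$n{\left(l \right)} = -6 + l$ ($n{\left(l \right)} = l - 6 = -6 + l$)
$k = - \frac{1}{2}$ ($k = \frac{\left(-1\right) \left(-6 + 7\right)}{2} = \frac{\left(-1\right) 1}{2} = \frac{1}{2} \left(-1\right) = - \frac{1}{2} \approx -0.5$)
$H = \frac{473}{118}$ ($H = 4 + \frac{1}{\left(5 + 3\right)^{2} - -54} = 4 + \frac{1}{8^{2} + 54} = 4 + \frac{1}{64 + 54} = 4 + \frac{1}{118} = \frac{473}{118} \approx 4.0085$)
$H k + 316 = \frac{473}{118} \left(- \frac{1}{2}\right) + 316 = - \frac{473}{236} + 316 = \frac{74103}{236}$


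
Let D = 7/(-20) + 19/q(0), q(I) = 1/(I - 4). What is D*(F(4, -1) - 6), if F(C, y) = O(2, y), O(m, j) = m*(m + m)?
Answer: -1527/10 ≈ -152.70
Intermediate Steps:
q(I) = 1/(-4 + I)
O(m, j) = 2*m² (O(m, j) = m*(2*m) = 2*m²)
F(C, y) = 8 (F(C, y) = 2*2² = 2*4 = 8)
D = -1527/20 (D = 7/(-20) + 19/(1/(-4 + 0)) = 7*(-1/20) + 19/(1/(-4)) = -7/20 + 19/(-¼) = -7/20 + 19*(-4) = -7/20 - 76 = -1527/20 ≈ -76.350)
D*(F(4, -1) - 6) = -1527*(8 - 6)/20 = -1527/20*2 = -1527/10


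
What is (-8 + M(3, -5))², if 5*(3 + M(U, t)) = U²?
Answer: 2116/25 ≈ 84.640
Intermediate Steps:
M(U, t) = -3 + U²/5
(-8 + M(3, -5))² = (-8 + (-3 + (⅕)*3²))² = (-8 + (-3 + (⅕)*9))² = (-8 + (-3 + 9/5))² = (-8 - 6/5)² = (-46/5)² = 2116/25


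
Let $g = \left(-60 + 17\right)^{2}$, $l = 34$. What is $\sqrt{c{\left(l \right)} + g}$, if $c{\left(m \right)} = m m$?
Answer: $\sqrt{3005} \approx 54.818$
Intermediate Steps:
$c{\left(m \right)} = m^{2}$
$g = 1849$ ($g = \left(-43\right)^{2} = 1849$)
$\sqrt{c{\left(l \right)} + g} = \sqrt{34^{2} + 1849} = \sqrt{1156 + 1849} = \sqrt{3005}$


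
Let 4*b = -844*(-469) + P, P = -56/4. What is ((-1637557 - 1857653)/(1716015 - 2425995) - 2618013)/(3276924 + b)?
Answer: -61957779151/79893564247 ≈ -0.77550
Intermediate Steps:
P = -14 (P = -56/4 = -8*7/4 = -14)
b = 197911/2 (b = (-844*(-469) - 14)/4 = (395836 - 14)/4 = (1/4)*395822 = 197911/2 ≈ 98956.)
((-1637557 - 1857653)/(1716015 - 2425995) - 2618013)/(3276924 + b) = ((-1637557 - 1857653)/(1716015 - 2425995) - 2618013)/(3276924 + 197911/2) = (-3495210/(-709980) - 2618013)/(6751759/2) = (-3495210*(-1/709980) - 2618013)*(2/6751759) = (116507/23666 - 2618013)*(2/6751759) = -61957779151/23666*2/6751759 = -61957779151/79893564247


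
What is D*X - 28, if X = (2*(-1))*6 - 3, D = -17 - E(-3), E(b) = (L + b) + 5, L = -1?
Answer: 242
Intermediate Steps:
E(b) = 4 + b (E(b) = (-1 + b) + 5 = 4 + b)
D = -18 (D = -17 - (4 - 3) = -17 - 1*1 = -17 - 1 = -18)
X = -15 (X = -2*6 - 3 = -12 - 3 = -15)
D*X - 28 = -18*(-15) - 28 = 270 - 28 = 242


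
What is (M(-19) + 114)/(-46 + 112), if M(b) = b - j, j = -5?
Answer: 50/33 ≈ 1.5152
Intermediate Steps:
M(b) = 5 + b (M(b) = b - 1*(-5) = b + 5 = 5 + b)
(M(-19) + 114)/(-46 + 112) = ((5 - 19) + 114)/(-46 + 112) = (-14 + 114)/66 = 100*(1/66) = 50/33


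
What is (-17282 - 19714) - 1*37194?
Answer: -74190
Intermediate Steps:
(-17282 - 19714) - 1*37194 = -36996 - 37194 = -74190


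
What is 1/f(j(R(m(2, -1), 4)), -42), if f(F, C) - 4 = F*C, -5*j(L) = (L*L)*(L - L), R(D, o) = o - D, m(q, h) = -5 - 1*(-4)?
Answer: ¼ ≈ 0.25000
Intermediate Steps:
m(q, h) = -1 (m(q, h) = -5 + 4 = -1)
j(L) = 0 (j(L) = -L*L*(L - L)/5 = -L²*0/5 = -⅕*0 = 0)
f(F, C) = 4 + C*F (f(F, C) = 4 + F*C = 4 + C*F)
1/f(j(R(m(2, -1), 4)), -42) = 1/(4 - 42*0) = 1/(4 + 0) = 1/4 = ¼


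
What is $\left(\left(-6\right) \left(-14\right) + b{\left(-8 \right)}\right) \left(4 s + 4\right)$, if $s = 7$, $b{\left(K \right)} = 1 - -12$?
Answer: $3104$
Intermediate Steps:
$b{\left(K \right)} = 13$ ($b{\left(K \right)} = 1 + 12 = 13$)
$\left(\left(-6\right) \left(-14\right) + b{\left(-8 \right)}\right) \left(4 s + 4\right) = \left(\left(-6\right) \left(-14\right) + 13\right) \left(4 \cdot 7 + 4\right) = \left(84 + 13\right) \left(28 + 4\right) = 97 \cdot 32 = 3104$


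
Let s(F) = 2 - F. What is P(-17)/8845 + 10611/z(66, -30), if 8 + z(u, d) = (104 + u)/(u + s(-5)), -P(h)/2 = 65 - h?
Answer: -761270159/406870 ≈ -1871.0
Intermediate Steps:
P(h) = -130 + 2*h (P(h) = -2*(65 - h) = -130 + 2*h)
z(u, d) = -8 + (104 + u)/(7 + u) (z(u, d) = -8 + (104 + u)/(u + (2 - 1*(-5))) = -8 + (104 + u)/(u + (2 + 5)) = -8 + (104 + u)/(u + 7) = -8 + (104 + u)/(7 + u))
P(-17)/8845 + 10611/z(66, -30) = (-130 + 2*(-17))/8845 + 10611/(((48 - 7*66)/(7 + 66))) = (-130 - 34)*(1/8845) + 10611/(((48 - 462)/73)) = -164*1/8845 + 10611/(((1/73)*(-414))) = -164/8845 + 10611/(-414/73) = -164/8845 + 10611*(-73/414) = -164/8845 - 86067/46 = -761270159/406870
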